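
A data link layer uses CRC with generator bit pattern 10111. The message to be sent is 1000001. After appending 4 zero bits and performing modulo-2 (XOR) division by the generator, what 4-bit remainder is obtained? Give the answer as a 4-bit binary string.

1111

Append 4 zeros: 10000010000. Divide by 10111 (XOR where the leading bit is 1):
  pos 0: 10000 XOR 10111 = 00111
  pos 2: 11101 XOR 10111 = 01010
  pos 3: 10100 XOR 10111 = 00011
  pos 6: 11000 XOR 10111 = 01111
Remainder (last 4 bits) = 1111. This is the CRC / FCS.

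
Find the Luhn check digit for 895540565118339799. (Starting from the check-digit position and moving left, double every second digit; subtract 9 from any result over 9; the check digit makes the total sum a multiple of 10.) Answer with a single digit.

Partial digits right→left: 9 9 7 9 3 3 8 1 1 5 6 5 0 4 5 5 9 8
Double every second digit counting from the check-digit position (so the 1st, 3rd, 5th, ... of the partial from the right).
  doubled (with −9 where >9): 9 5 6 7 2 3 0 1 9 → sum 42
  kept as-is: 9 9 3 1 5 5 4 5 8 → sum 49
Total = 42 + 49 = 91.
Check digit = (10 − (91 mod 10)) mod 10 = 9.

9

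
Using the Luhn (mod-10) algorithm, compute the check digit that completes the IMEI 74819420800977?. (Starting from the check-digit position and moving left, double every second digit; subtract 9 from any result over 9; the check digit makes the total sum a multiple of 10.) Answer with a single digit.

Partial digits right→left: 7 7 9 0 0 8 0 2 4 9 1 8 4 7
Double every second digit counting from the check-digit position (so the 1st, 3rd, 5th, ... of the partial from the right).
  doubled (with −9 where >9): 5 9 0 0 8 2 8 → sum 32
  kept as-is: 7 0 8 2 9 8 7 → sum 41
Total = 32 + 41 = 73.
Check digit = (10 − (73 mod 10)) mod 10 = 7.

7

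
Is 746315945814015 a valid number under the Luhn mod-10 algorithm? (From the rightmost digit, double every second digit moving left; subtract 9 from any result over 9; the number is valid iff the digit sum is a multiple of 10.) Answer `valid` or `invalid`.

From the right, keep odd positions and double even positions (subtract 9 from any doubled value over 9):
  doubled (positions 2,4,...): 2 8 7 8 1 6 8 → sum 40
  kept (positions 1,3,...): 5 0 1 5 9 1 6 7 → sum 34
Total = 74.
74 mod 10 = 4, so the number is invalid.

invalid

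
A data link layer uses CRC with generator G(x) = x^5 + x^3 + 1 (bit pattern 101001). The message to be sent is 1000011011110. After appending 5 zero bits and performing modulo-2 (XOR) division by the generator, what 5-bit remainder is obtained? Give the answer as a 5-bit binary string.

Append 5 zeros: 100001101111000000. Divide by 101001 (XOR where the leading bit is 1):
  pos 0: 100001 XOR 101001 = 001000
  pos 2: 100010 XOR 101001 = 001011
  pos 4: 101111 XOR 101001 = 000110
  pos 7: 110110 XOR 101001 = 011111
  pos 8: 111110 XOR 101001 = 010111
  pos 9: 101110 XOR 101001 = 000111
  pos 12: 111000 XOR 101001 = 010001
Remainder (last 5 bits) = 10001. This is the CRC / FCS.

10001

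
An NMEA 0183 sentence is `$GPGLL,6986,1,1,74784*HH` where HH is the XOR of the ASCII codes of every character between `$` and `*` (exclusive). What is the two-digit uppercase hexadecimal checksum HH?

XOR the ASCII codes of the payload characters:
  'G' = 0x47 → acc = 0x47
  'P' = 0x50 → acc = 0x17
  'G' = 0x47 → acc = 0x50
  'L' = 0x4C → acc = 0x1C
  'L' = 0x4C → acc = 0x50
  ',' = 0x2C → acc = 0x7C
  '6' = 0x36 → acc = 0x4A
  '9' = 0x39 → acc = 0x73
  '8' = 0x38 → acc = 0x4B
  '6' = 0x36 → acc = 0x7D
  ',' = 0x2C → acc = 0x51
  '1' = 0x31 → acc = 0x60
  ',' = 0x2C → acc = 0x4C
  '1' = 0x31 → acc = 0x7D
  ',' = 0x2C → acc = 0x51
  '7' = 0x37 → acc = 0x66
  '4' = 0x34 → acc = 0x52
  '7' = 0x37 → acc = 0x65
  '8' = 0x38 → acc = 0x5D
  '4' = 0x34 → acc = 0x69
Checksum = 0x69.

69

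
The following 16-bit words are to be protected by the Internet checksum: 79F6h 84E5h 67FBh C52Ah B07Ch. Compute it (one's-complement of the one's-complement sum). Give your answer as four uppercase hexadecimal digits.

One's-complement addition (fold any carry out of bit 15 back into bit 0):
  0x79F6 + 0x84E5 = 0x0FEDB
  0xFEDB + 0x67FB = 0x166D6 → wrap carry → 0x66D7
  0x66D7 + 0xC52A = 0x12C01 → wrap carry → 0x2C02
  0x2C02 + 0xB07C = 0x0DC7E
One's-complement sum = 0xDC7E.
Checksum = ~0xDC7E & 0xFFFF = 0x2381.

2381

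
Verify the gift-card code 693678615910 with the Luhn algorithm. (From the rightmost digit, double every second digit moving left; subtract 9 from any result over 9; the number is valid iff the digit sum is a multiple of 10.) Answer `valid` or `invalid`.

From the right, keep odd positions and double even positions (subtract 9 from any doubled value over 9):
  doubled (positions 2,4,...): 2 1 3 5 6 3 → sum 20
  kept (positions 1,3,...): 0 9 1 8 6 9 → sum 33
Total = 53.
53 mod 10 = 3, so the number is invalid.

invalid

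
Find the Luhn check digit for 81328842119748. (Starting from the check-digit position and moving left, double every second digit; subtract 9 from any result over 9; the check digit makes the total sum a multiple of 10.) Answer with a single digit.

2

Partial digits right→left: 8 4 7 9 1 1 2 4 8 8 2 3 1 8
Double every second digit counting from the check-digit position (so the 1st, 3rd, 5th, ... of the partial from the right).
  doubled (with −9 where >9): 7 5 2 4 7 4 2 → sum 31
  kept as-is: 4 9 1 4 8 3 8 → sum 37
Total = 31 + 37 = 68.
Check digit = (10 − (68 mod 10)) mod 10 = 2.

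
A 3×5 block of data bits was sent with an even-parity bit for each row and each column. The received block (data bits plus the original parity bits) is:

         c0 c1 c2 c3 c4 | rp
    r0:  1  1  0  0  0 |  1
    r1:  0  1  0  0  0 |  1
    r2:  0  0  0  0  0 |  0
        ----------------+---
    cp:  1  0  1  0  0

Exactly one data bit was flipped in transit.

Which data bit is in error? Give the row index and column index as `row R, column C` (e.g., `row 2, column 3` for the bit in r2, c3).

Recompute each row's even parity and compare to rp:
  r0: data parity 0, sent rp 1 → mismatch
  r1: data parity 1, sent rp 1 → ok
  r2: data parity 0, sent rp 0 → ok
Recompute each column's even parity and compare to cp:
  c0: data parity 1, sent cp 1 → ok
  c1: data parity 0, sent cp 0 → ok
  c2: data parity 0, sent cp 1 → mismatch
  c3: data parity 0, sent cp 0 → ok
  c4: data parity 0, sent cp 0 → ok
Exactly one row (r0) and one column (c2) fail → the flipped bit is at their intersection.

row 0, column 2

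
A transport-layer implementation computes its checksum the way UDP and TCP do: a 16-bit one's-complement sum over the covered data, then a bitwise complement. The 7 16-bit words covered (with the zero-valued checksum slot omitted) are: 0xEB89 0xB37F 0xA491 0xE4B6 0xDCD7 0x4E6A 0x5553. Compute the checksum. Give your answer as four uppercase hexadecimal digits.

5718

One's-complement addition (fold any carry out of bit 15 back into bit 0):
  0xEB89 + 0xB37F = 0x19F08 → wrap carry → 0x9F09
  0x9F09 + 0xA491 = 0x1439A → wrap carry → 0x439B
  0x439B + 0xE4B6 = 0x12851 → wrap carry → 0x2852
  0x2852 + 0xDCD7 = 0x10529 → wrap carry → 0x052A
  0x052A + 0x4E6A = 0x05394
  0x5394 + 0x5553 = 0x0A8E7
One's-complement sum = 0xA8E7.
Checksum = ~0xA8E7 & 0xFFFF = 0x5718.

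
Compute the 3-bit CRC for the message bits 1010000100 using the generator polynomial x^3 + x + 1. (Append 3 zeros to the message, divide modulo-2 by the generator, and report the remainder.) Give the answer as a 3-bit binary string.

011

Append 3 zeros: 1010000100000. Divide by 1011 (XOR where the leading bit is 1):
  pos 0: 1010 XOR 1011 = 0001
  pos 3: 1000 XOR 1011 = 0011
  pos 5: 1110 XOR 1011 = 0101
  pos 6: 1010 XOR 1011 = 0001
  pos 9: 1000 XOR 1011 = 0011
Remainder (last 3 bits) = 011. This is the CRC / FCS.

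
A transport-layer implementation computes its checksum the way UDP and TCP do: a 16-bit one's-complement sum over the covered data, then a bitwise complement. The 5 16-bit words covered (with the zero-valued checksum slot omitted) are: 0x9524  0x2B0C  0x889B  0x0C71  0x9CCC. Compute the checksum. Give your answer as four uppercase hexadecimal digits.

0DF6

One's-complement addition (fold any carry out of bit 15 back into bit 0):
  0x9524 + 0x2B0C = 0x0C030
  0xC030 + 0x889B = 0x148CB → wrap carry → 0x48CC
  0x48CC + 0x0C71 = 0x0553D
  0x553D + 0x9CCC = 0x0F209
One's-complement sum = 0xF209.
Checksum = ~0xF209 & 0xFFFF = 0x0DF6.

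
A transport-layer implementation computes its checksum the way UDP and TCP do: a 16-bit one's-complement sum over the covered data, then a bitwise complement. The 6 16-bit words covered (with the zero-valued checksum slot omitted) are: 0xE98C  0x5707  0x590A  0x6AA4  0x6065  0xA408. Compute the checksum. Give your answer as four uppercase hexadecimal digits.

One's-complement addition (fold any carry out of bit 15 back into bit 0):
  0xE98C + 0x5707 = 0x14093 → wrap carry → 0x4094
  0x4094 + 0x590A = 0x0999E
  0x999E + 0x6AA4 = 0x10442 → wrap carry → 0x0443
  0x0443 + 0x6065 = 0x064A8
  0x64A8 + 0xA408 = 0x108B0 → wrap carry → 0x08B1
One's-complement sum = 0x08B1.
Checksum = ~0x08B1 & 0xFFFF = 0xF74E.

F74E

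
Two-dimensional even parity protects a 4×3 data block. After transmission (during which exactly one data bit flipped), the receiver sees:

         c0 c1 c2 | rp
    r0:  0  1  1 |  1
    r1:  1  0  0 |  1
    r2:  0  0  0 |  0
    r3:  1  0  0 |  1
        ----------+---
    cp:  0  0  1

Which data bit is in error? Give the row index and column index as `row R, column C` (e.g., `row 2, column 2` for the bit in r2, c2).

row 0, column 1

Recompute each row's even parity and compare to rp:
  r0: data parity 0, sent rp 1 → mismatch
  r1: data parity 1, sent rp 1 → ok
  r2: data parity 0, sent rp 0 → ok
  r3: data parity 1, sent rp 1 → ok
Recompute each column's even parity and compare to cp:
  c0: data parity 0, sent cp 0 → ok
  c1: data parity 1, sent cp 0 → mismatch
  c2: data parity 1, sent cp 1 → ok
Exactly one row (r0) and one column (c1) fail → the flipped bit is at their intersection.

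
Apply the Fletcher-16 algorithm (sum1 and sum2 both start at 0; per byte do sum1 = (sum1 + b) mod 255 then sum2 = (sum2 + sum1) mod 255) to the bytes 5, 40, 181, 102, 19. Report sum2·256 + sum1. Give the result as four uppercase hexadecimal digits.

Running sums (mod 255):
  after byte 0 (5): sum1=5, sum2=5
  after byte 1 (40): sum1=45, sum2=50
  after byte 2 (181): sum1=226, sum2=21
  after byte 3 (102): sum1=73, sum2=94
  after byte 4 (19): sum1=92, sum2=186
Checksum = sum2·256 + sum1 = 186·256 + 92 = 47708 = 0xBA5C.

BA5C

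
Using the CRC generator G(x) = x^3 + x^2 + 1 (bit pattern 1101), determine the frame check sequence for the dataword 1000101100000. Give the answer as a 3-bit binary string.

Append 3 zeros: 1000101100000000. Divide by 1101 (XOR where the leading bit is 1):
  pos 0: 1000 XOR 1101 = 0101
  pos 1: 1011 XOR 1101 = 0110
  pos 2: 1100 XOR 1101 = 0001
  pos 5: 1110 XOR 1101 = 0011
  pos 7: 1100 XOR 1101 = 0001
  pos 10: 1000 XOR 1101 = 0101
  pos 11: 1010 XOR 1101 = 0111
  pos 12: 1110 XOR 1101 = 0011
Remainder (last 3 bits) = 011. This is the CRC / FCS.

011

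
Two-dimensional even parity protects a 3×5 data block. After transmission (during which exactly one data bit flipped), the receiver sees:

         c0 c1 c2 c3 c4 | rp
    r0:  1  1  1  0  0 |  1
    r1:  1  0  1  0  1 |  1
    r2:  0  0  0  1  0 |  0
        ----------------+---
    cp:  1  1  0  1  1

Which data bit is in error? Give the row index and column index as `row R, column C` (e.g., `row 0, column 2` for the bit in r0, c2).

Recompute each row's even parity and compare to rp:
  r0: data parity 1, sent rp 1 → ok
  r1: data parity 1, sent rp 1 → ok
  r2: data parity 1, sent rp 0 → mismatch
Recompute each column's even parity and compare to cp:
  c0: data parity 0, sent cp 1 → mismatch
  c1: data parity 1, sent cp 1 → ok
  c2: data parity 0, sent cp 0 → ok
  c3: data parity 1, sent cp 1 → ok
  c4: data parity 1, sent cp 1 → ok
Exactly one row (r2) and one column (c0) fail → the flipped bit is at their intersection.

row 2, column 0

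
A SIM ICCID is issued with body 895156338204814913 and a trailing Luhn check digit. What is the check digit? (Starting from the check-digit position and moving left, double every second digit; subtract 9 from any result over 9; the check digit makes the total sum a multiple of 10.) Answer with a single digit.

Partial digits right→left: 3 1 9 4 1 8 4 0 2 8 3 3 6 5 1 5 9 8
Double every second digit counting from the check-digit position (so the 1st, 3rd, 5th, ... of the partial from the right).
  doubled (with −9 where >9): 6 9 2 8 4 6 3 2 9 → sum 49
  kept as-is: 1 4 8 0 8 3 5 5 8 → sum 42
Total = 49 + 42 = 91.
Check digit = (10 − (91 mod 10)) mod 10 = 9.

9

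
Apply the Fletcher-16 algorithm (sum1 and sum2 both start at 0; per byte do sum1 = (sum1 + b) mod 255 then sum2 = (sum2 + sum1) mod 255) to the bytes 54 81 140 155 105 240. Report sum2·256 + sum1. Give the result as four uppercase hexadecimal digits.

A40A

Running sums (mod 255):
  after byte 0 (54): sum1=54, sum2=54
  after byte 1 (81): sum1=135, sum2=189
  after byte 2 (140): sum1=20, sum2=209
  after byte 3 (155): sum1=175, sum2=129
  after byte 4 (105): sum1=25, sum2=154
  after byte 5 (240): sum1=10, sum2=164
Checksum = sum2·256 + sum1 = 164·256 + 10 = 41994 = 0xA40A.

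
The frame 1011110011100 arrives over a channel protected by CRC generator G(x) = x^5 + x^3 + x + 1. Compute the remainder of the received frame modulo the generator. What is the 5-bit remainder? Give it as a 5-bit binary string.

Modulo-2 division of 1011110011100 by 101011:
  pos 0: 101111 XOR 101011 = 000100
  pos 3: 100001 XOR 101011 = 001010
  pos 5: 101011 XOR 101011 = 000000
Remainder = 00000 (zero — the frame passes the CRC check).

00000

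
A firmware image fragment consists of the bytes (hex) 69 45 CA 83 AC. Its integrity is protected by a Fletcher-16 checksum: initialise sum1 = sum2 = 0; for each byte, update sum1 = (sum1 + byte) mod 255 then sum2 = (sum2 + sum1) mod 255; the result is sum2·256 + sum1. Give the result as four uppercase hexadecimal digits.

Running sums (mod 255):
  after byte 0 (69): sum1=105, sum2=105
  after byte 1 (45): sum1=174, sum2=24
  after byte 2 (CA): sum1=121, sum2=145
  after byte 3 (83): sum1=252, sum2=142
  after byte 4 (AC): sum1=169, sum2=56
Checksum = sum2·256 + sum1 = 56·256 + 169 = 14505 = 0x38A9.

38A9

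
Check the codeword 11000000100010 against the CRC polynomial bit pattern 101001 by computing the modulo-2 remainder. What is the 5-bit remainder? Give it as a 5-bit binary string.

Modulo-2 division of 11000000100010 by 101001:
  pos 0: 110000 XOR 101001 = 011001
  pos 1: 110010 XOR 101001 = 011011
  pos 2: 110110 XOR 101001 = 011111
  pos 3: 111111 XOR 101001 = 010110
  pos 4: 101100 XOR 101001 = 000101
  pos 7: 101001 XOR 101001 = 000000
Remainder = 00000 (zero — the frame passes the CRC check).

00000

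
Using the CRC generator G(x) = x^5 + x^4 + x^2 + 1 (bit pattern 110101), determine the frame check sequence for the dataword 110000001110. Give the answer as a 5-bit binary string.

Append 5 zeros: 11000000111000000. Divide by 110101 (XOR where the leading bit is 1):
  pos 0: 110000 XOR 110101 = 000101
  pos 3: 101001 XOR 110101 = 011100
  pos 4: 111001 XOR 110101 = 001100
  pos 6: 110010 XOR 110101 = 000111
  pos 9: 111000 XOR 110101 = 001101
  pos 11: 110100 XOR 110101 = 000001
Remainder (last 5 bits) = 00001. This is the CRC / FCS.

00001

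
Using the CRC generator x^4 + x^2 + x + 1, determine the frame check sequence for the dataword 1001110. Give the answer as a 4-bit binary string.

1100

Append 4 zeros: 10011100000. Divide by 10111 (XOR where the leading bit is 1):
  pos 0: 10011 XOR 10111 = 00100
  pos 2: 10010 XOR 10111 = 00101
  pos 4: 10100 XOR 10111 = 00011
Remainder (last 4 bits) = 1100. This is the CRC / FCS.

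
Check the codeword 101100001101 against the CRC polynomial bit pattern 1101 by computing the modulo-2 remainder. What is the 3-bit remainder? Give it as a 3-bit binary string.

001

Modulo-2 division of 101100001101 by 1101:
  pos 0: 1011 XOR 1101 = 0110
  pos 1: 1100 XOR 1101 = 0001
  pos 4: 1000 XOR 1101 = 0101
  pos 5: 1011 XOR 1101 = 0110
  pos 6: 1101 XOR 1101 = 0000
Remainder = 001 (nonzero — an error is detected).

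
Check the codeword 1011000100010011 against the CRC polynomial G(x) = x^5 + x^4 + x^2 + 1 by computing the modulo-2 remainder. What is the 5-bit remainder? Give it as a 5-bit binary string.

10101

Modulo-2 division of 1011000100010011 by 110101:
  pos 0: 101100 XOR 110101 = 011001
  pos 1: 110010 XOR 110101 = 000111
  pos 4: 111100 XOR 110101 = 001001
  pos 6: 100101 XOR 110101 = 010000
  pos 7: 100000 XOR 110101 = 010101
  pos 8: 101010 XOR 110101 = 011111
  pos 9: 111111 XOR 110101 = 001010
Remainder = 10101 (nonzero — an error is detected).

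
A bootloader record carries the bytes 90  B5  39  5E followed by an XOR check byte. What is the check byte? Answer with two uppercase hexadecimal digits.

42

XOR the bytes together:
  start with 0x90
  0x90 ⊕ 0xB5 = 0x25
  0x25 ⊕ 0x39 = 0x1C
  0x1C ⊕ 0x5E = 0x42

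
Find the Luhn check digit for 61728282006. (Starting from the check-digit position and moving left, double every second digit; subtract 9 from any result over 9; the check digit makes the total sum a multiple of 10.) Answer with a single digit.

Partial digits right→left: 6 0 0 2 8 2 8 2 7 1 6
Double every second digit counting from the check-digit position (so the 1st, 3rd, 5th, ... of the partial from the right).
  doubled (with −9 where >9): 3 0 7 7 5 3 → sum 25
  kept as-is: 0 2 2 2 1 → sum 7
Total = 25 + 7 = 32.
Check digit = (10 − (32 mod 10)) mod 10 = 8.

8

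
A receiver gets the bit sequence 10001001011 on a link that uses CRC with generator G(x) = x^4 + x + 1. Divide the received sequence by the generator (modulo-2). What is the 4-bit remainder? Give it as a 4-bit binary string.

0000

Modulo-2 division of 10001001011 by 10011:
  pos 0: 10001 XOR 10011 = 00010
  pos 3: 10001 XOR 10011 = 00010
  pos 6: 10011 XOR 10011 = 00000
Remainder = 0000 (zero — the frame passes the CRC check).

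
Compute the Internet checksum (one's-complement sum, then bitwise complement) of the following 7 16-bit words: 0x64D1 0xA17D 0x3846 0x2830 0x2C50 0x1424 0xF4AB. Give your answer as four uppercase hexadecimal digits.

641A

One's-complement addition (fold any carry out of bit 15 back into bit 0):
  0x64D1 + 0xA17D = 0x1064E → wrap carry → 0x064F
  0x064F + 0x3846 = 0x03E95
  0x3E95 + 0x2830 = 0x066C5
  0x66C5 + 0x2C50 = 0x09315
  0x9315 + 0x1424 = 0x0A739
  0xA739 + 0xF4AB = 0x19BE4 → wrap carry → 0x9BE5
One's-complement sum = 0x9BE5.
Checksum = ~0x9BE5 & 0xFFFF = 0x641A.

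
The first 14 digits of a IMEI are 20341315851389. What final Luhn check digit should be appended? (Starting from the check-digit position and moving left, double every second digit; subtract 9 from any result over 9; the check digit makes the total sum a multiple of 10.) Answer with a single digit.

5

Partial digits right→left: 9 8 3 1 5 8 5 1 3 1 4 3 0 2
Double every second digit counting from the check-digit position (so the 1st, 3rd, 5th, ... of the partial from the right).
  doubled (with −9 where >9): 9 6 1 1 6 8 0 → sum 31
  kept as-is: 8 1 8 1 1 3 2 → sum 24
Total = 31 + 24 = 55.
Check digit = (10 − (55 mod 10)) mod 10 = 5.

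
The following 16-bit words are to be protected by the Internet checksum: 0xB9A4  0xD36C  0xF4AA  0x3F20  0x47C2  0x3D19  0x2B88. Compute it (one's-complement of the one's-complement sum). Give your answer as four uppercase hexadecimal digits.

8EBF

One's-complement addition (fold any carry out of bit 15 back into bit 0):
  0xB9A4 + 0xD36C = 0x18D10 → wrap carry → 0x8D11
  0x8D11 + 0xF4AA = 0x181BB → wrap carry → 0x81BC
  0x81BC + 0x3F20 = 0x0C0DC
  0xC0DC + 0x47C2 = 0x1089E → wrap carry → 0x089F
  0x089F + 0x3D19 = 0x045B8
  0x45B8 + 0x2B88 = 0x07140
One's-complement sum = 0x7140.
Checksum = ~0x7140 & 0xFFFF = 0x8EBF.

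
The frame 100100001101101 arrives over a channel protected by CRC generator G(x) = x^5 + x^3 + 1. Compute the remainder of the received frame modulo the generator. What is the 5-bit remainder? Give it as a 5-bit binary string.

Modulo-2 division of 100100001101101 by 101001:
  pos 0: 100100 XOR 101001 = 001101
  pos 2: 110100 XOR 101001 = 011101
  pos 3: 111011 XOR 101001 = 010010
  pos 4: 100101 XOR 101001 = 001100
  pos 6: 110001 XOR 101001 = 011000
  pos 7: 110001 XOR 101001 = 011000
  pos 8: 110000 XOR 101001 = 011001
  pos 9: 110011 XOR 101001 = 011010
Remainder = 11010 (nonzero — an error is detected).

11010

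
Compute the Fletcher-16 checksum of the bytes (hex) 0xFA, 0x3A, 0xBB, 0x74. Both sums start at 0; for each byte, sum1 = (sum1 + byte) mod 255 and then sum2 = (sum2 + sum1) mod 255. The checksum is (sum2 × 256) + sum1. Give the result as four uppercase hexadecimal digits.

Running sums (mod 255):
  after byte 0 (0xFA): sum1=250, sum2=250
  after byte 1 (0x3A): sum1=53, sum2=48
  after byte 2 (0xBB): sum1=240, sum2=33
  after byte 3 (0x74): sum1=101, sum2=134
Checksum = sum2·256 + sum1 = 134·256 + 101 = 34405 = 0x8665.

8665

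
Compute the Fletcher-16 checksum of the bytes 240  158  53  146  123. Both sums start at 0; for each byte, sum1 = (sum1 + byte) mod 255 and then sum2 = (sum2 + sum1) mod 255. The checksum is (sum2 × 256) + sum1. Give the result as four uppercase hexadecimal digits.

6FD2

Running sums (mod 255):
  after byte 0 (240): sum1=240, sum2=240
  after byte 1 (158): sum1=143, sum2=128
  after byte 2 (53): sum1=196, sum2=69
  after byte 3 (146): sum1=87, sum2=156
  after byte 4 (123): sum1=210, sum2=111
Checksum = sum2·256 + sum1 = 111·256 + 210 = 28626 = 0x6FD2.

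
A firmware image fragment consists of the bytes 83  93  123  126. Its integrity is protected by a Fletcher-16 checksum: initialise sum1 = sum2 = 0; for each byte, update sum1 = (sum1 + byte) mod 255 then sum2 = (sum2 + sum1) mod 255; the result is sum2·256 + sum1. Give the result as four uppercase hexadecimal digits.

DAAA

Running sums (mod 255):
  after byte 0 (83): sum1=83, sum2=83
  after byte 1 (93): sum1=176, sum2=4
  after byte 2 (123): sum1=44, sum2=48
  after byte 3 (126): sum1=170, sum2=218
Checksum = sum2·256 + sum1 = 218·256 + 170 = 55978 = 0xDAAA.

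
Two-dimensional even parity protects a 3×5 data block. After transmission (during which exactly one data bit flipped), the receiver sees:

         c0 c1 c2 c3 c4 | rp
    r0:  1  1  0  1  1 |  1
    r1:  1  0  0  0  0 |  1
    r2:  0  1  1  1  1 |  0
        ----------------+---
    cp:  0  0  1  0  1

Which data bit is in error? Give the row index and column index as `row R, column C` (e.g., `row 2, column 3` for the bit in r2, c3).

Recompute each row's even parity and compare to rp:
  r0: data parity 0, sent rp 1 → mismatch
  r1: data parity 1, sent rp 1 → ok
  r2: data parity 0, sent rp 0 → ok
Recompute each column's even parity and compare to cp:
  c0: data parity 0, sent cp 0 → ok
  c1: data parity 0, sent cp 0 → ok
  c2: data parity 1, sent cp 1 → ok
  c3: data parity 0, sent cp 0 → ok
  c4: data parity 0, sent cp 1 → mismatch
Exactly one row (r0) and one column (c4) fail → the flipped bit is at their intersection.

row 0, column 4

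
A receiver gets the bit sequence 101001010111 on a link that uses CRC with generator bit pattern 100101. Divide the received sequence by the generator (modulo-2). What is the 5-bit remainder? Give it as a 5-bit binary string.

Modulo-2 division of 101001010111 by 100101:
  pos 0: 101001 XOR 100101 = 001100
  pos 2: 110001 XOR 100101 = 010100
  pos 3: 101000 XOR 100101 = 001101
  pos 5: 110111 XOR 100101 = 010010
  pos 6: 100101 XOR 100101 = 000000
Remainder = 00000 (zero — the frame passes the CRC check).

00000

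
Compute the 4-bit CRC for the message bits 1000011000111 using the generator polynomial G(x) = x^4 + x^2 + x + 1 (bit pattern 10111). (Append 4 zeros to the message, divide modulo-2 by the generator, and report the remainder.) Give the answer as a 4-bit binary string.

1001

Append 4 zeros: 10000110001110000. Divide by 10111 (XOR where the leading bit is 1):
  pos 0: 10000 XOR 10111 = 00111
  pos 2: 11111 XOR 10111 = 01000
  pos 3: 10000 XOR 10111 = 00111
  pos 5: 11100 XOR 10111 = 01011
  pos 6: 10111 XOR 10111 = 00000
  pos 11: 11000 XOR 10111 = 01111
  pos 12: 11110 XOR 10111 = 01001
Remainder (last 4 bits) = 1001. This is the CRC / FCS.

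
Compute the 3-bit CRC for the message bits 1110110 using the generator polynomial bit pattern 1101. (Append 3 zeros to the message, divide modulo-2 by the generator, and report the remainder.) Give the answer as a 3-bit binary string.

Append 3 zeros: 1110110000. Divide by 1101 (XOR where the leading bit is 1):
  pos 0: 1110 XOR 1101 = 0011
  pos 2: 1111 XOR 1101 = 0010
  pos 4: 1000 XOR 1101 = 0101
  pos 5: 1010 XOR 1101 = 0111
  pos 6: 1110 XOR 1101 = 0011
Remainder (last 3 bits) = 011. This is the CRC / FCS.

011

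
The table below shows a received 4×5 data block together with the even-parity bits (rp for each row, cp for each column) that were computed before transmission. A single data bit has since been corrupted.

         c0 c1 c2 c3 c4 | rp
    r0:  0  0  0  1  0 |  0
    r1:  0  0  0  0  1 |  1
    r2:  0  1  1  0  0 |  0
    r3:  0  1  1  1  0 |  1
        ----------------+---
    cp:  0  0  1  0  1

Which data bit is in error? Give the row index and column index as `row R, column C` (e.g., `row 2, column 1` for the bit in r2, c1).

Recompute each row's even parity and compare to rp:
  r0: data parity 1, sent rp 0 → mismatch
  r1: data parity 1, sent rp 1 → ok
  r2: data parity 0, sent rp 0 → ok
  r3: data parity 1, sent rp 1 → ok
Recompute each column's even parity and compare to cp:
  c0: data parity 0, sent cp 0 → ok
  c1: data parity 0, sent cp 0 → ok
  c2: data parity 0, sent cp 1 → mismatch
  c3: data parity 0, sent cp 0 → ok
  c4: data parity 1, sent cp 1 → ok
Exactly one row (r0) and one column (c2) fail → the flipped bit is at their intersection.

row 0, column 2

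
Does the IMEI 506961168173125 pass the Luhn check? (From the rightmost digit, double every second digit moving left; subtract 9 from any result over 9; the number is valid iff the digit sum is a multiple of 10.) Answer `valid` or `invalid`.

invalid

From the right, keep odd positions and double even positions (subtract 9 from any doubled value over 9):
  doubled (positions 2,4,...): 4 6 2 3 2 9 0 → sum 26
  kept (positions 1,3,...): 5 1 7 8 1 6 6 5 → sum 39
Total = 65.
65 mod 10 = 5, so the number is invalid.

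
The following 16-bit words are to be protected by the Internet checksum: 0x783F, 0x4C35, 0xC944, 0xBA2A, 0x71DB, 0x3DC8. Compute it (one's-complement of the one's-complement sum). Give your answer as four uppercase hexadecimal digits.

0878

One's-complement addition (fold any carry out of bit 15 back into bit 0):
  0x783F + 0x4C35 = 0x0C474
  0xC474 + 0xC944 = 0x18DB8 → wrap carry → 0x8DB9
  0x8DB9 + 0xBA2A = 0x147E3 → wrap carry → 0x47E4
  0x47E4 + 0x71DB = 0x0B9BF
  0xB9BF + 0x3DC8 = 0x0F787
One's-complement sum = 0xF787.
Checksum = ~0xF787 & 0xFFFF = 0x0878.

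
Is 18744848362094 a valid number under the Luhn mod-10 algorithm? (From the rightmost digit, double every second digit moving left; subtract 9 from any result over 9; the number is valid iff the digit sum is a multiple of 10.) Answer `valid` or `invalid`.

valid

From the right, keep odd positions and double even positions (subtract 9 from any doubled value over 9):
  doubled (positions 2,4,...): 9 4 6 8 8 5 2 → sum 42
  kept (positions 1,3,...): 4 0 6 8 8 4 8 → sum 38
Total = 80.
80 mod 10 = 0, so the number is valid.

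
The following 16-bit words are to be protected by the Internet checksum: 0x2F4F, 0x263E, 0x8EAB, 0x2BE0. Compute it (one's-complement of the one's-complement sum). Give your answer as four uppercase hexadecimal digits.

EFE6

One's-complement addition (fold any carry out of bit 15 back into bit 0):
  0x2F4F + 0x263E = 0x0558D
  0x558D + 0x8EAB = 0x0E438
  0xE438 + 0x2BE0 = 0x11018 → wrap carry → 0x1019
One's-complement sum = 0x1019.
Checksum = ~0x1019 & 0xFFFF = 0xEFE6.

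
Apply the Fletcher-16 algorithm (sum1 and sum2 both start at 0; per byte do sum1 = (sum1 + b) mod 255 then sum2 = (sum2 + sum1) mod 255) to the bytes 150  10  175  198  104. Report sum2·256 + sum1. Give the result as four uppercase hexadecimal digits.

Running sums (mod 255):
  after byte 0 (150): sum1=150, sum2=150
  after byte 1 (10): sum1=160, sum2=55
  after byte 2 (175): sum1=80, sum2=135
  after byte 3 (198): sum1=23, sum2=158
  after byte 4 (104): sum1=127, sum2=30
Checksum = sum2·256 + sum1 = 30·256 + 127 = 7807 = 0x1E7F.

1E7F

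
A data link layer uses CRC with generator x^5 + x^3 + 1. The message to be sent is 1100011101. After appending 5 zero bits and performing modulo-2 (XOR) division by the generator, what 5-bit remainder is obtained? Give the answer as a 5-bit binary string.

10101

Append 5 zeros: 110001110100000. Divide by 101001 (XOR where the leading bit is 1):
  pos 0: 110001 XOR 101001 = 011000
  pos 1: 110001 XOR 101001 = 011000
  pos 2: 110001 XOR 101001 = 011000
  pos 3: 110000 XOR 101001 = 011001
  pos 4: 110011 XOR 101001 = 011010
  pos 5: 110100 XOR 101001 = 011101
  pos 6: 111010 XOR 101001 = 010011
  pos 7: 100110 XOR 101001 = 001111
  pos 9: 111100 XOR 101001 = 010101
Remainder (last 5 bits) = 10101. This is the CRC / FCS.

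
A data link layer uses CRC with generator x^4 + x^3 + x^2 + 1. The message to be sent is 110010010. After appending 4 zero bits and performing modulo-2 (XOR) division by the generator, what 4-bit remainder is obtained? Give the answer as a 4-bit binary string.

Append 4 zeros: 1100100100000. Divide by 11101 (XOR where the leading bit is 1):
  pos 0: 11001 XOR 11101 = 00100
  pos 2: 10000 XOR 11101 = 01101
  pos 3: 11011 XOR 11101 = 00110
  pos 5: 11000 XOR 11101 = 00101
  pos 7: 10100 XOR 11101 = 01001
  pos 8: 10010 XOR 11101 = 01111
Remainder (last 4 bits) = 1111. This is the CRC / FCS.

1111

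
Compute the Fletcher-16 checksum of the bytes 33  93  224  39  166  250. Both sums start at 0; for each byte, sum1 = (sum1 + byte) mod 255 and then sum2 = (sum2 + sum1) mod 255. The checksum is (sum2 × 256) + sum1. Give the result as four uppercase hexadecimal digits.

Running sums (mod 255):
  after byte 0 (33): sum1=33, sum2=33
  after byte 1 (93): sum1=126, sum2=159
  after byte 2 (224): sum1=95, sum2=254
  after byte 3 (39): sum1=134, sum2=133
  after byte 4 (166): sum1=45, sum2=178
  after byte 5 (250): sum1=40, sum2=218
Checksum = sum2·256 + sum1 = 218·256 + 40 = 55848 = 0xDA28.

DA28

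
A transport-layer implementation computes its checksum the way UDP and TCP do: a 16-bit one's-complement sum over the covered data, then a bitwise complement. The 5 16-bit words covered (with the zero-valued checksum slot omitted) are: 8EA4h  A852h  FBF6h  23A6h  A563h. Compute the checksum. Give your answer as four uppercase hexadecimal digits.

One's-complement addition (fold any carry out of bit 15 back into bit 0):
  0x8EA4 + 0xA852 = 0x136F6 → wrap carry → 0x36F7
  0x36F7 + 0xFBF6 = 0x132ED → wrap carry → 0x32EE
  0x32EE + 0x23A6 = 0x05694
  0x5694 + 0xA563 = 0x0FBF7
One's-complement sum = 0xFBF7.
Checksum = ~0xFBF7 & 0xFFFF = 0x0408.

0408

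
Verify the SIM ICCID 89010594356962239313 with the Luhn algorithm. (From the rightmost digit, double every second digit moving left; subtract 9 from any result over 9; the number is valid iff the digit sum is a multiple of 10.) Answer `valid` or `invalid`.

From the right, keep odd positions and double even positions (subtract 9 from any doubled value over 9):
  doubled (positions 2,4,...): 2 9 4 3 3 6 9 0 0 7 → sum 43
  kept (positions 1,3,...): 3 3 3 2 9 5 4 5 1 9 → sum 44
Total = 87.
87 mod 10 = 7, so the number is invalid.

invalid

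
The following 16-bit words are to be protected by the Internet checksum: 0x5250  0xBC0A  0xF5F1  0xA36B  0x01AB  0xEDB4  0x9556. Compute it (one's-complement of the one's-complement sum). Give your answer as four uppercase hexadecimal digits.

One's-complement addition (fold any carry out of bit 15 back into bit 0):
  0x5250 + 0xBC0A = 0x10E5A → wrap carry → 0x0E5B
  0x0E5B + 0xF5F1 = 0x1044C → wrap carry → 0x044D
  0x044D + 0xA36B = 0x0A7B8
  0xA7B8 + 0x01AB = 0x0A963
  0xA963 + 0xEDB4 = 0x19717 → wrap carry → 0x9718
  0x9718 + 0x9556 = 0x12C6E → wrap carry → 0x2C6F
One's-complement sum = 0x2C6F.
Checksum = ~0x2C6F & 0xFFFF = 0xD390.

D390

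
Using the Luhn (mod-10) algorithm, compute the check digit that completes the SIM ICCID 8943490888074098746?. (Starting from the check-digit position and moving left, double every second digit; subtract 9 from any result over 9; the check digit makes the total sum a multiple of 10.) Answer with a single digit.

9

Partial digits right→left: 6 4 7 8 9 0 4 7 0 8 8 8 0 9 4 3 4 9 8
Double every second digit counting from the check-digit position (so the 1st, 3rd, 5th, ... of the partial from the right).
  doubled (with −9 where >9): 3 5 9 8 0 7 0 8 8 7 → sum 55
  kept as-is: 4 8 0 7 8 8 9 3 9 → sum 56
Total = 55 + 56 = 111.
Check digit = (10 − (111 mod 10)) mod 10 = 9.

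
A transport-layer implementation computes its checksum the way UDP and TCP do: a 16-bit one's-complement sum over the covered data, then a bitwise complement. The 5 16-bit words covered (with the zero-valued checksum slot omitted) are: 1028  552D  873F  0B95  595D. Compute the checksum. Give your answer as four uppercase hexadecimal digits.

One's-complement addition (fold any carry out of bit 15 back into bit 0):
  0x1028 + 0x552D = 0x06555
  0x6555 + 0x873F = 0x0EC94
  0xEC94 + 0x0B95 = 0x0F829
  0xF829 + 0x595D = 0x15186 → wrap carry → 0x5187
One's-complement sum = 0x5187.
Checksum = ~0x5187 & 0xFFFF = 0xAE78.

AE78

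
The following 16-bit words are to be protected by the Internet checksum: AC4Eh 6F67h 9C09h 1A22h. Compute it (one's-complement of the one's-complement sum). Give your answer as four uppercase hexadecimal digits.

One's-complement addition (fold any carry out of bit 15 back into bit 0):
  0xAC4E + 0x6F67 = 0x11BB5 → wrap carry → 0x1BB6
  0x1BB6 + 0x9C09 = 0x0B7BF
  0xB7BF + 0x1A22 = 0x0D1E1
One's-complement sum = 0xD1E1.
Checksum = ~0xD1E1 & 0xFFFF = 0x2E1E.

2E1E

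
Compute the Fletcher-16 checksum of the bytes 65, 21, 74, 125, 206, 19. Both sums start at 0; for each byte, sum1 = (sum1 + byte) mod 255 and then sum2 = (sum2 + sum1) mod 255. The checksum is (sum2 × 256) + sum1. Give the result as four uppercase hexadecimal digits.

Running sums (mod 255):
  after byte 0 (65): sum1=65, sum2=65
  after byte 1 (21): sum1=86, sum2=151
  after byte 2 (74): sum1=160, sum2=56
  after byte 3 (125): sum1=30, sum2=86
  after byte 4 (206): sum1=236, sum2=67
  after byte 5 (19): sum1=0, sum2=67
Checksum = sum2·256 + sum1 = 67·256 + 0 = 17152 = 0x4300.

4300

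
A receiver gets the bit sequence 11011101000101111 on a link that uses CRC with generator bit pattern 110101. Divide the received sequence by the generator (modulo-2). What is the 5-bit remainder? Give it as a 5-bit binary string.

Modulo-2 division of 11011101000101111 by 110101:
  pos 0: 110111 XOR 110101 = 000010
  pos 4: 100100 XOR 110101 = 010001
  pos 5: 100010 XOR 110101 = 010111
  pos 6: 101111 XOR 110101 = 011010
  pos 7: 110100 XOR 110101 = 000001
Remainder = 11111 (nonzero — an error is detected).

11111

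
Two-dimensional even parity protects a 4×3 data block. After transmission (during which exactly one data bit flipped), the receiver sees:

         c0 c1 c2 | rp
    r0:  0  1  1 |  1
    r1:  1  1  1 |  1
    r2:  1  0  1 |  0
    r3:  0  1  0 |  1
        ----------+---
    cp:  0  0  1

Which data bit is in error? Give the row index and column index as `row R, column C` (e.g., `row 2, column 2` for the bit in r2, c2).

Recompute each row's even parity and compare to rp:
  r0: data parity 0, sent rp 1 → mismatch
  r1: data parity 1, sent rp 1 → ok
  r2: data parity 0, sent rp 0 → ok
  r3: data parity 1, sent rp 1 → ok
Recompute each column's even parity and compare to cp:
  c0: data parity 0, sent cp 0 → ok
  c1: data parity 1, sent cp 0 → mismatch
  c2: data parity 1, sent cp 1 → ok
Exactly one row (r0) and one column (c1) fail → the flipped bit is at their intersection.

row 0, column 1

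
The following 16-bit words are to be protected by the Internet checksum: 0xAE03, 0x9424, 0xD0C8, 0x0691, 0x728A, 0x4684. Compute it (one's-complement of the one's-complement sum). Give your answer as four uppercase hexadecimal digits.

One's-complement addition (fold any carry out of bit 15 back into bit 0):
  0xAE03 + 0x9424 = 0x14227 → wrap carry → 0x4228
  0x4228 + 0xD0C8 = 0x112F0 → wrap carry → 0x12F1
  0x12F1 + 0x0691 = 0x01982
  0x1982 + 0x728A = 0x08C0C
  0x8C0C + 0x4684 = 0x0D290
One's-complement sum = 0xD290.
Checksum = ~0xD290 & 0xFFFF = 0x2D6F.

2D6F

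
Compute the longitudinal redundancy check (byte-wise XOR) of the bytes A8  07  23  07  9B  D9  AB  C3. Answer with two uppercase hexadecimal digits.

XOR the bytes together:
  start with 0xA8
  0xA8 ⊕ 0x07 = 0xAF
  0xAF ⊕ 0x23 = 0x8C
  0x8C ⊕ 0x07 = 0x8B
  0x8B ⊕ 0x9B = 0x10
  0x10 ⊕ 0xD9 = 0xC9
  0xC9 ⊕ 0xAB = 0x62
  0x62 ⊕ 0xC3 = 0xA1

A1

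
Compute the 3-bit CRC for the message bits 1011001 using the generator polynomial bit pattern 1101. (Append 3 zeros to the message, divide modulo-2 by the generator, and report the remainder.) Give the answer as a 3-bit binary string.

Append 3 zeros: 1011001000. Divide by 1101 (XOR where the leading bit is 1):
  pos 0: 1011 XOR 1101 = 0110
  pos 1: 1100 XOR 1101 = 0001
  pos 4: 1010 XOR 1101 = 0111
  pos 5: 1110 XOR 1101 = 0011
Remainder (last 3 bits) = 110. This is the CRC / FCS.

110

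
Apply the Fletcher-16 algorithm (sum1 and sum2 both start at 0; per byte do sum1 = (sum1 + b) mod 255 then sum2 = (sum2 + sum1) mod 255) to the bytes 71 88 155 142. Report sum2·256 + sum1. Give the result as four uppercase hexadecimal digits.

Running sums (mod 255):
  after byte 0 (71): sum1=71, sum2=71
  after byte 1 (88): sum1=159, sum2=230
  after byte 2 (155): sum1=59, sum2=34
  after byte 3 (142): sum1=201, sum2=235
Checksum = sum2·256 + sum1 = 235·256 + 201 = 60361 = 0xEBC9.

EBC9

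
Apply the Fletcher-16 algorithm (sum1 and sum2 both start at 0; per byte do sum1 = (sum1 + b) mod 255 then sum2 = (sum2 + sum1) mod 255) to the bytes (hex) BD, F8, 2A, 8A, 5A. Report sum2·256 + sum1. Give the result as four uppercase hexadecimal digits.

Running sums (mod 255):
  after byte 0 (BD): sum1=189, sum2=189
  after byte 1 (F8): sum1=182, sum2=116
  after byte 2 (2A): sum1=224, sum2=85
  after byte 3 (8A): sum1=107, sum2=192
  after byte 4 (5A): sum1=197, sum2=134
Checksum = sum2·256 + sum1 = 134·256 + 197 = 34501 = 0x86C5.

86C5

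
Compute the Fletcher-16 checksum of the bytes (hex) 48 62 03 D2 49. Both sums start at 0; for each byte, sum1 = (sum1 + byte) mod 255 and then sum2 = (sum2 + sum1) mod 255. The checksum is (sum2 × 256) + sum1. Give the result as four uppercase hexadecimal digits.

EAC9

Running sums (mod 255):
  after byte 0 (48): sum1=72, sum2=72
  after byte 1 (62): sum1=170, sum2=242
  after byte 2 (03): sum1=173, sum2=160
  after byte 3 (D2): sum1=128, sum2=33
  after byte 4 (49): sum1=201, sum2=234
Checksum = sum2·256 + sum1 = 234·256 + 201 = 60105 = 0xEAC9.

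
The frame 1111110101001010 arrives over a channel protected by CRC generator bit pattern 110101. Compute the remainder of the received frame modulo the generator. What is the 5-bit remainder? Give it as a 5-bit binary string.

00000

Modulo-2 division of 1111110101001010 by 110101:
  pos 0: 111111 XOR 110101 = 001010
  pos 2: 101001 XOR 110101 = 011100
  pos 3: 111000 XOR 110101 = 001101
  pos 5: 110110 XOR 110101 = 000011
  pos 9: 110101 XOR 110101 = 000000
Remainder = 00000 (zero — the frame passes the CRC check).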